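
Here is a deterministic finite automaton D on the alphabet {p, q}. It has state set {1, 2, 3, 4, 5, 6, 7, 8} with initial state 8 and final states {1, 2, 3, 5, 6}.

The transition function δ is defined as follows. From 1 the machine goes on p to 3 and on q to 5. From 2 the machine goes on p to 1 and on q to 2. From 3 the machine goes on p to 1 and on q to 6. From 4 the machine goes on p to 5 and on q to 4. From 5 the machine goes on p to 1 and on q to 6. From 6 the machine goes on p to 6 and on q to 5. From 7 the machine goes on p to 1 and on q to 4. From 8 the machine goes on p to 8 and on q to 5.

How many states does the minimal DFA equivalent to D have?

Reachable states from the start: {1,3,5,6,8}. Unreachable: {2,4,7} — drop them.
P0 = {1,3,5,6} | {8}.
Stable partition: {1,3,5,6} | {8} — 2 equivalence classes.

2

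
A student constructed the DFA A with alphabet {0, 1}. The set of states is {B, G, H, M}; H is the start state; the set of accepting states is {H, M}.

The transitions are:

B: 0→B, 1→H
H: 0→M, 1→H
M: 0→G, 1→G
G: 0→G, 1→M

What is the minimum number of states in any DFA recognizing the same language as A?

First remove the unreachable states {B}; 3 states remain.
Start with accepting vs non-accepting: {H,M} | {G}.
On input 0, block {H,M} splits into {H} and {M}.
The partition is now stable with 3 blocks: {H} | {G} | {M}.

3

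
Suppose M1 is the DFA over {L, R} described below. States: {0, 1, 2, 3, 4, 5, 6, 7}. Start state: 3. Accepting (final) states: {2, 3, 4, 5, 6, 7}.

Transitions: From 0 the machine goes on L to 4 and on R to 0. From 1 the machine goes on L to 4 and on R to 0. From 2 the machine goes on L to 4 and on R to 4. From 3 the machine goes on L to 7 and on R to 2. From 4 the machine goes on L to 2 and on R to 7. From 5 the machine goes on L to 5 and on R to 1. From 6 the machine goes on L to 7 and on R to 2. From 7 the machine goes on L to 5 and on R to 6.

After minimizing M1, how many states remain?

P0 = {2,3,4,5,6,7} | {0,1}.
Split {2,3,4,5,6,7} by δ(·,R) → {2,3,4,6,7} and {5}.
Split {2,3,4,6,7} by δ(·,L) → {2,3,4,6} and {7}.
Split {2,3,4,6} by δ(·,L) → {2,4} and {3,6}.
Split {2,4} by δ(·,R) → {2} and {4}.
The partition is now stable with 6 blocks: {2} | {0,1} | {5} | {7} | {3,6} | {4}.

6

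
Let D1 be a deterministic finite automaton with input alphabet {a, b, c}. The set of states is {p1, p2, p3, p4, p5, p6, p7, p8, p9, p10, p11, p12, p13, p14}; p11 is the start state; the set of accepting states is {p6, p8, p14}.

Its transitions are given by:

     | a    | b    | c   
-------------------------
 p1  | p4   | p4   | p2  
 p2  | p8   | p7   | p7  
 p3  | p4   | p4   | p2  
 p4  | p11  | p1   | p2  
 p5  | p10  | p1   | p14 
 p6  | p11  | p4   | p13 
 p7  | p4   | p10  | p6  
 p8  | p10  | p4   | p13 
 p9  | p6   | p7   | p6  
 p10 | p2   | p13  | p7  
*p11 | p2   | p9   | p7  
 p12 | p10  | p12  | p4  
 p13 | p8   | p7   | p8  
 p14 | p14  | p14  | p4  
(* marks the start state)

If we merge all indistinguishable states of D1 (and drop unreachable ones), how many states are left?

First remove the unreachable states {p3,p5,p12,p14}; 10 states remain.
Start with accepting vs non-accepting: {p6,p8} | {p1,p2,p4,p7,p9,p10,p11,p13}.
Refine {p1,p2,p4,p7,p9,p10,p11,p13} on symbol a: members go to different blocks, giving {p1,p4,p7,p10,p11} and {p2,p9,p13}.
Split {p1,p4,p7,p10,p11} by δ(·,a) → {p1,p4,p7} and {p10,p11}.
Split {p1,p4,p7} by δ(·,a) → {p1,p7} and {p4}.
Split {p1,p7} by δ(·,b) → {p1} and {p7}.
Split {p2,p9,p13} by δ(·,c) → {p9,p13} and {p2}.
The partition is now stable with 7 blocks: {p6,p8} | {p1} | {p9,p13} | {p10,p11} | {p4} | {p7} | {p2}.

7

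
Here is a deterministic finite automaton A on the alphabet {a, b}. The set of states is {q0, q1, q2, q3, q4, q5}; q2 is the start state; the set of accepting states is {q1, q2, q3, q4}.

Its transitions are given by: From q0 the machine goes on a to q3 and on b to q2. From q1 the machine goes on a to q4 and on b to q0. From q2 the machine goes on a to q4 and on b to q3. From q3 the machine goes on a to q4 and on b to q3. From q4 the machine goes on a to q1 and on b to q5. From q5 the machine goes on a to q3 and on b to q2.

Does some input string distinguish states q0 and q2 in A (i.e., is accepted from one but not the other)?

Initial partition by acceptance: {q1,q2,q3,q4} | {q0,q5}.
On input b, block {q1,q2,q3,q4} splits into {q1,q4} and {q2,q3}.
The partition is now stable with 3 blocks: {q1,q4} | {q0,q5} | {q2,q3}.
q0 and q2 end up in different blocks, so they are distinguishable. For instance, the string 'ε' is accepted from only q2.

Yes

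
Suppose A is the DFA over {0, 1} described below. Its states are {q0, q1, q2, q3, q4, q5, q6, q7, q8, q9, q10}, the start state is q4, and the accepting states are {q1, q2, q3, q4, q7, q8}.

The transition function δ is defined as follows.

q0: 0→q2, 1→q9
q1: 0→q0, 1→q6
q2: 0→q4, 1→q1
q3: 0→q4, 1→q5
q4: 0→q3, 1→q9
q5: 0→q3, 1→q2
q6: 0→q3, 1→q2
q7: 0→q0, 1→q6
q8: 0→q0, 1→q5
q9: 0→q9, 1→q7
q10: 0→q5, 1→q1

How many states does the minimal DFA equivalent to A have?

7

Reachable states from the start: {q0,q1,q2,q3,q4,q5,q6,q7,q9}. Unreachable: {q8,q10} — drop them.
P0 = {q1,q2,q3,q4,q7} | {q0,q5,q6,q9}.
Split {q1,q2,q3,q4,q7} by δ(·,0) → {q2,q3,q4} and {q1,q7}.
Split {q2,q3,q4} by δ(·,1) → {q3,q4} and {q2}.
Split {q0,q5,q6,q9} by δ(·,0) → {q5,q6} and {q0} and {q9}.
Refine {q3,q4} on symbol 1: members go to different blocks, giving {q3} and {q4}.
Stable partition: {q3} | {q5,q6} | {q1,q7} | {q2} | {q0} | {q9} | {q4} — 7 equivalence classes.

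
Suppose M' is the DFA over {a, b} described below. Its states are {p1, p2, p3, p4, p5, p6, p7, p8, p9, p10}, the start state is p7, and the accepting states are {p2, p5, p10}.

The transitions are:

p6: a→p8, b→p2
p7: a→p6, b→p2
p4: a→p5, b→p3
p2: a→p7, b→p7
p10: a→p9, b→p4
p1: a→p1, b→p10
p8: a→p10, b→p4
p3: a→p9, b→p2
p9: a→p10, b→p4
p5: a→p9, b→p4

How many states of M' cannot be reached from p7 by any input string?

Starting at p7 and following transitions, the reachable set is {p2, p3, p4, p5, p6, p7, p8, p9, p10}. That leaves p1 unreachable — 1 in total.

1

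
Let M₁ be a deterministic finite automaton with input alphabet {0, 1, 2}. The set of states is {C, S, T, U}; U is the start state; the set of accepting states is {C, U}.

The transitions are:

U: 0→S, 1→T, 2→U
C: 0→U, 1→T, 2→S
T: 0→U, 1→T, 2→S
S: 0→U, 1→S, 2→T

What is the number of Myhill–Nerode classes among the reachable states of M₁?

2

First remove the unreachable states {C}; 3 states remain.
Initial partition by acceptance: {U} | {S,T}.
No further refinement is possible. Final partition (2 blocks): {U} | {S,T}.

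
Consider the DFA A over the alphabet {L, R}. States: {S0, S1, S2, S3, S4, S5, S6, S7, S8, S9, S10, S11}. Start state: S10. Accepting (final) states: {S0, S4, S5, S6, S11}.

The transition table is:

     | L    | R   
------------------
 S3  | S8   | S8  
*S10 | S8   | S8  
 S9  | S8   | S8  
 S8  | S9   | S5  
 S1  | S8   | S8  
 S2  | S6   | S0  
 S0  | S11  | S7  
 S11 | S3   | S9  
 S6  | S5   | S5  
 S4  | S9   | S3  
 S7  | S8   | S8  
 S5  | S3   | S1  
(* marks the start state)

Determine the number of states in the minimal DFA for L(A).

3

States {S0,S2,S4,S6,S7,S11} cannot be reached from the start state, so discard them.
Start with accepting vs non-accepting: {S5} | {S1,S3,S8,S9,S10}.
Split {S1,S3,S8,S9,S10} by δ(·,R) → {S1,S3,S9,S10} and {S8}.
No further refinement is possible. Final partition (3 blocks): {S5} | {S1,S3,S9,S10} | {S8}.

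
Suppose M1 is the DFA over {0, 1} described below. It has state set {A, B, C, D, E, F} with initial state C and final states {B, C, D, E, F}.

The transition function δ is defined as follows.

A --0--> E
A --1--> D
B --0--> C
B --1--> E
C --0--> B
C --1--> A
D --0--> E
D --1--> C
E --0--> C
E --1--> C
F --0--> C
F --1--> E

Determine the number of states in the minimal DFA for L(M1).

First remove the unreachable states {F}; 5 states remain.
Start with accepting vs non-accepting: {B,C,D,E} | {A}.
Split {B,C,D,E} by δ(·,1) → {B,D,E} and {C}.
Split {B,D,E} by δ(·,0) → {B,E} and {D}.
Refine {B,E} on symbol 1: members go to different blocks, giving {B} and {E}.
The partition is now stable with 5 blocks: {B} | {A} | {C} | {D} | {E}.

5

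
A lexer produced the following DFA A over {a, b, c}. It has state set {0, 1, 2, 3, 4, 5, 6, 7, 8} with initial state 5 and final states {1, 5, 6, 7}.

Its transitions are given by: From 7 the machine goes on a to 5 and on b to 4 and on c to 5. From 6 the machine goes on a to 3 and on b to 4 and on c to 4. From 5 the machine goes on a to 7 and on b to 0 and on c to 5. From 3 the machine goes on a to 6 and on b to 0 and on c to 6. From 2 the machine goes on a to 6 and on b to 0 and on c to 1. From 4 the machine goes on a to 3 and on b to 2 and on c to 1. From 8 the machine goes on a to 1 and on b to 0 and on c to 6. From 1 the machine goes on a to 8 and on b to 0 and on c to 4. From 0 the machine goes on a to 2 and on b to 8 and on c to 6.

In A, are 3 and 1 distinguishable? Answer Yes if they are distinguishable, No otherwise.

Yes

All states are reachable from the start state.
Start with accepting vs non-accepting: {1,5,6,7} | {0,2,3,4,8}.
Refine {1,5,6,7} on symbol a: members go to different blocks, giving {1,6} and {5,7}.
On input a, block {0,2,3,4,8} splits into {2,3,8} and {0,4}.
Stable partition: {1,6} | {2,3,8} | {5,7} | {0,4} — 4 equivalence classes.
3 and 1 end up in different blocks, so they are distinguishable. For instance, the string 'ε' is accepted from only 1.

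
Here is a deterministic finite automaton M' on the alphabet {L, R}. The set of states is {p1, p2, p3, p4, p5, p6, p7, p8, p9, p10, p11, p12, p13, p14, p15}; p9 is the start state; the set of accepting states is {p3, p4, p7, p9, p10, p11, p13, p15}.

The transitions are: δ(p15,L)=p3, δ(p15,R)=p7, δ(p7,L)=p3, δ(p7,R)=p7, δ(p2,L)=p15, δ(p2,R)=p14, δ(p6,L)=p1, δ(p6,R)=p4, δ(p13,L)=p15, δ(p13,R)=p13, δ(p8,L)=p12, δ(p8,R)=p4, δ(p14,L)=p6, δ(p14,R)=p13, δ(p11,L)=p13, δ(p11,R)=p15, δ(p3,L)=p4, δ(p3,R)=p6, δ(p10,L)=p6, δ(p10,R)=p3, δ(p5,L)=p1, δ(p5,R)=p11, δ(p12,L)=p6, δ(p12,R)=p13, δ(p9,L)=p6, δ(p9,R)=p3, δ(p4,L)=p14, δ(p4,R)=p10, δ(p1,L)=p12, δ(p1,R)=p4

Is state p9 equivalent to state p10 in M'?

Yes

States {p2,p5,p8,p11} cannot be reached from the start state, so discard them.
Initial partition by acceptance: {p3,p4,p7,p9,p10,p13,p15} | {p1,p6,p12,p14}.
Refine {p3,p4,p7,p9,p10,p13,p15} on symbol L: members go to different blocks, giving {p3,p7,p13,p15} and {p4,p9,p10}.
Split {p3,p7,p13,p15} by δ(·,L) → {p7,p13,p15} and {p3}.
On input L, block {p7,p13,p15} splits into {p7,p15} and {p13}.
Split {p1,p6,p12,p14} by δ(·,R) → {p1,p6} and {p12,p14}.
On input L, block {p1,p6} splits into {p1} and {p6}.
Refine {p4,p9,p10} on symbol L: members go to different blocks, giving {p9,p10} and {p4}.
The partition is now stable with 8 blocks: {p7,p15} | {p1} | {p9,p10} | {p3} | {p13} | {p12,p14} | {p6} | {p4}.
p9 and p10 lie in the same block of the stable partition, so they are equivalent — no string distinguishes them.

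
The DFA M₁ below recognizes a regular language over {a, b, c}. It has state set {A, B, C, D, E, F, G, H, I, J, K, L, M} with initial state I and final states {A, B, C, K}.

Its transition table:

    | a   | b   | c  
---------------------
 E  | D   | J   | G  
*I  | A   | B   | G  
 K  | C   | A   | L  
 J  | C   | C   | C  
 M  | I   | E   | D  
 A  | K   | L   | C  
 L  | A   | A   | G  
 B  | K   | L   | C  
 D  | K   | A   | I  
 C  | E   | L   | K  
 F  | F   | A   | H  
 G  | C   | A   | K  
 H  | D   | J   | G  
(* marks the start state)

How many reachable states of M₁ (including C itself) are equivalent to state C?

1

States {F,H,M} cannot be reached from the start state, so discard them.
P0 = {A,B,C,K} | {D,E,G,I,J,L}.
Refine {A,B,C,K} on symbol a: members go to different blocks, giving {A,B,K} and {C}.
On input a, block {A,B,K} splits into {A,B} and {K}.
On input a, block {D,E,G,I,J,L} splits into {G,J} and {I,L} and {D} and {E}.
Split {G,J} by δ(·,b) → {G} and {J}.
The partition is now stable with 8 blocks: {A,B} | {G} | {C} | {K} | {I,L} | {D} | {E} | {J}.
State C belongs to the block {C}, which has 1 states.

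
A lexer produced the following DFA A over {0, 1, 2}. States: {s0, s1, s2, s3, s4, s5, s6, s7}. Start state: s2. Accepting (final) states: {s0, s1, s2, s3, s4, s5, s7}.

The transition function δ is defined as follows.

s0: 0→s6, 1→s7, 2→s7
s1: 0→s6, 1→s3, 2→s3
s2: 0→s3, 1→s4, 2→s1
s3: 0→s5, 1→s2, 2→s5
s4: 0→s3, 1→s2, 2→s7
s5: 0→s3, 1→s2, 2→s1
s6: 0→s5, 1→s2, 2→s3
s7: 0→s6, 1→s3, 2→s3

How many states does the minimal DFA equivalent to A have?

Reachable states from the start: {s1,s2,s3,s4,s5,s6,s7}. Unreachable: {s0} — drop them.
P0 = {s1,s2,s3,s4,s5,s7} | {s6}.
Split {s1,s2,s3,s4,s5,s7} by δ(·,0) → {s2,s3,s4,s5} and {s1,s7}.
On input 2, block {s2,s3,s4,s5} splits into {s2,s4,s5} and {s3}.
The partition is now stable with 4 blocks: {s2,s4,s5} | {s6} | {s1,s7} | {s3}.

4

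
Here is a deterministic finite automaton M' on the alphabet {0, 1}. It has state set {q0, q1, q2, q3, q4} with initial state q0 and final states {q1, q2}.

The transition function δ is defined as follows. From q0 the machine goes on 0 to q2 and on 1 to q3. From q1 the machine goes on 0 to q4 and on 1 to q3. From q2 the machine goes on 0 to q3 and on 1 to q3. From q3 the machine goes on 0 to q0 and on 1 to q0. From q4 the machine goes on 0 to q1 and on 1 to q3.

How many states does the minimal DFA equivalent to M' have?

3

First remove the unreachable states {q1,q4}; 3 states remain.
Initial partition by acceptance: {q2} | {q0,q3}.
Split {q0,q3} by δ(·,0) → {q0} and {q3}.
No further refinement is possible. Final partition (3 blocks): {q2} | {q0} | {q3}.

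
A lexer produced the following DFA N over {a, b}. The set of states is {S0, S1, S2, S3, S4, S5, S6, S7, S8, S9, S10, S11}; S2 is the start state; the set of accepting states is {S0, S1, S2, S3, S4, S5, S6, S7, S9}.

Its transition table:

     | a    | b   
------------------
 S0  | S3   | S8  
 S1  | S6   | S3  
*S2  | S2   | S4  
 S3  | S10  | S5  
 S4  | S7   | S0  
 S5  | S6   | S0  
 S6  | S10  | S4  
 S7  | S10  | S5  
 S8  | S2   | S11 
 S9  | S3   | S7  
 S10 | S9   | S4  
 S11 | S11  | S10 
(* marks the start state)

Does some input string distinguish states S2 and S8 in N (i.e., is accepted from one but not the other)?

First remove the unreachable states {S1}; 11 states remain.
Start with accepting vs non-accepting: {S0,S2,S3,S4,S5,S6,S7,S9} | {S8,S10,S11}.
On input a, block {S0,S2,S3,S4,S5,S6,S7,S9} splits into {S0,S2,S4,S5,S9} and {S3,S6,S7}.
Refine {S0,S2,S4,S5,S9} on symbol a: members go to different blocks, giving {S0,S4,S5,S9} and {S2}.
Refine {S0,S4,S5,S9} on symbol b: members go to different blocks, giving {S4,S5} and {S0} and {S9}.
Refine {S8,S10,S11} on symbol a: members go to different blocks, giving {S8} and {S10} and {S11}.
Stable partition: {S4,S5} | {S8} | {S3,S6,S7} | {S2} | {S0} | {S9} | {S10} | {S11} — 8 equivalence classes.
S2 and S8 end up in different blocks, so they are distinguishable. For instance, the string 'ε' is accepted from only S2.

Yes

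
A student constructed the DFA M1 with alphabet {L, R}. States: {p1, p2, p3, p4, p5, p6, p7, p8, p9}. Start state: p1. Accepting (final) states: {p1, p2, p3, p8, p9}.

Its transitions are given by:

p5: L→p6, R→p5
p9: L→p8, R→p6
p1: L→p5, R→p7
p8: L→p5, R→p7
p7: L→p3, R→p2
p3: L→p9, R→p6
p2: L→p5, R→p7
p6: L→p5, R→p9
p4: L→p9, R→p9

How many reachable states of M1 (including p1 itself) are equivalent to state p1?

3

States {p4} cannot be reached from the start state, so discard them.
Start with accepting vs non-accepting: {p1,p2,p3,p8,p9} | {p5,p6,p7}.
On input L, block {p1,p2,p3,p8,p9} splits into {p1,p2,p8} and {p3,p9}.
On input L, block {p5,p6,p7} splits into {p5,p6} and {p7}.
On input R, block {p5,p6} splits into {p5} and {p6}.
Split {p3,p9} by δ(·,L) → {p3} and {p9}.
No further refinement is possible. Final partition (6 blocks): {p1,p2,p8} | {p5} | {p3} | {p7} | {p6} | {p9}.
State p1 belongs to the block {p1,p2,p8}, which has 3 states.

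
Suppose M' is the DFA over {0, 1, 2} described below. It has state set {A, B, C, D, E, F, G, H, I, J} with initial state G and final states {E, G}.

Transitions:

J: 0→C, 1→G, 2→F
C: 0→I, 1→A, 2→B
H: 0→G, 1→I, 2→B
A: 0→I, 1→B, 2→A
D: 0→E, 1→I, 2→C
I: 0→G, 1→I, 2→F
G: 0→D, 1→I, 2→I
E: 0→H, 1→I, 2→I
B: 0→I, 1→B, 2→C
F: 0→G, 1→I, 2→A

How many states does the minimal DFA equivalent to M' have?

Reachable states from the start: {A,B,C,D,E,F,G,H,I}. Unreachable: {J} — drop them.
P0 = {E,G} | {A,B,C,D,F,H,I}.
On input 0, block {A,B,C,D,F,H,I} splits into {D,F,H,I} and {A,B,C}.
Refine {D,F,H,I} on symbol 2: members go to different blocks, giving {D,F,H} and {I}.
The partition is now stable with 4 blocks: {E,G} | {D,F,H} | {A,B,C} | {I}.

4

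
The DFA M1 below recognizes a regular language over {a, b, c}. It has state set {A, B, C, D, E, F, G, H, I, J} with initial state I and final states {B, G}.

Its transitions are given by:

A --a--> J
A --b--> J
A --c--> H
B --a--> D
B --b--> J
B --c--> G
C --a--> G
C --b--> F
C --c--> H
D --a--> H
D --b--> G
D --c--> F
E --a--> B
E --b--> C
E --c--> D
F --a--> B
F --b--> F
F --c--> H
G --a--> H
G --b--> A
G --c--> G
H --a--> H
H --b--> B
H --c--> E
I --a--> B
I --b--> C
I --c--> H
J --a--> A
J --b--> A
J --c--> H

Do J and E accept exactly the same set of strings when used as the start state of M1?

All states are reachable from the start state.
Start with accepting vs non-accepting: {B,G} | {A,C,D,E,F,H,I,J}.
Refine {A,C,D,E,F,H,I,J} on symbol a: members go to different blocks, giving {A,D,H,J} and {C,E,F,I}.
On input b, block {A,D,H,J} splits into {A,J} and {D,H}.
Stable partition: {B,G} | {A,J} | {C,E,F,I} | {D,H} — 4 equivalence classes.
J and E end up in different blocks, so they are distinguishable. For instance, the string 'a' is accepted from only E.

No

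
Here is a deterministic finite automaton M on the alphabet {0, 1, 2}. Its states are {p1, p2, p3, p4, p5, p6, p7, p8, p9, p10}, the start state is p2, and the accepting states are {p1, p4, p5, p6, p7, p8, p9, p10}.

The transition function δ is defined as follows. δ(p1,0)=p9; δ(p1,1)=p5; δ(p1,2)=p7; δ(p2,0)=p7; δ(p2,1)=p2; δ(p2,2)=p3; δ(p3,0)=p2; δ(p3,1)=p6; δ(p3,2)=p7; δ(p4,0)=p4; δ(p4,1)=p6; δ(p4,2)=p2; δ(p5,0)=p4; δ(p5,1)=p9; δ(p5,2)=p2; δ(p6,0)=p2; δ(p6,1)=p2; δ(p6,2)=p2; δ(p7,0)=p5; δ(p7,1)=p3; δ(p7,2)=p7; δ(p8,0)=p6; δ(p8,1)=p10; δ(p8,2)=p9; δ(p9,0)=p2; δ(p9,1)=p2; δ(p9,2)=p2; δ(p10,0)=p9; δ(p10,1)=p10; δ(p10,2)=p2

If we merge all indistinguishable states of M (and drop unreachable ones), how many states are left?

5

States {p1,p8,p10} cannot be reached from the start state, so discard them.
Start with accepting vs non-accepting: {p4,p5,p6,p7,p9} | {p2,p3}.
On input 0, block {p4,p5,p6,p7,p9} splits into {p4,p5,p7} and {p6,p9}.
Refine {p4,p5,p7} on symbol 1: members go to different blocks, giving {p4,p5} and {p7}.
Refine {p2,p3} on symbol 0: members go to different blocks, giving {p2} and {p3}.
The partition is now stable with 5 blocks: {p4,p5} | {p2} | {p6,p9} | {p7} | {p3}.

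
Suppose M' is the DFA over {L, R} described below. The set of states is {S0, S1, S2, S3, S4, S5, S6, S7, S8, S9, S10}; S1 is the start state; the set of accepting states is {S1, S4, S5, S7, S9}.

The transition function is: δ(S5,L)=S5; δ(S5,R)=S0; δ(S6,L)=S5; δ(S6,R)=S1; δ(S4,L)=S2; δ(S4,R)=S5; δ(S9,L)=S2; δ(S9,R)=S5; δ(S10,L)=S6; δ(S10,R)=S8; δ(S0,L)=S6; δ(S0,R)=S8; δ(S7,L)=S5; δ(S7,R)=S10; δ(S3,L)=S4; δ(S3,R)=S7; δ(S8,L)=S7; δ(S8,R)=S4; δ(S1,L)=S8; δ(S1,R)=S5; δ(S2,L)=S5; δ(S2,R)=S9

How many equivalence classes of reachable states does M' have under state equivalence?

Reachable states from the start: {S0,S1,S2,S4,S5,S6,S7,S8,S9,S10}. Unreachable: {S3} — drop them.
Initial partition by acceptance: {S1,S4,S5,S7,S9} | {S0,S2,S6,S8,S10}.
Refine {S1,S4,S5,S7,S9} on symbol L: members go to different blocks, giving {S1,S4,S9} and {S5,S7}.
Refine {S0,S2,S6,S8,S10} on symbol L: members go to different blocks, giving {S2,S6,S8} and {S0,S10}.
The partition is now stable with 4 blocks: {S1,S4,S9} | {S2,S6,S8} | {S5,S7} | {S0,S10}.

4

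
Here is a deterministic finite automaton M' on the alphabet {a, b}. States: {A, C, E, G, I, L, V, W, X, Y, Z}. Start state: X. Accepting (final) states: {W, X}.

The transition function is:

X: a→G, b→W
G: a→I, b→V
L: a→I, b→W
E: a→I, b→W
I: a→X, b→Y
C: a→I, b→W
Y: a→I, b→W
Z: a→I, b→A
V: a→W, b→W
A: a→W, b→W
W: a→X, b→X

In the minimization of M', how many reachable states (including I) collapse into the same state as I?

States {A,C,E,L,Z} cannot be reached from the start state, so discard them.
Initial partition by acceptance: {W,X} | {G,I,V,Y}.
On input a, block {W,X} splits into {W} and {X}.
Split {G,I,V,Y} by δ(·,a) → {G,Y} and {V} and {I}.
On input b, block {G,Y} splits into {G} and {Y}.
Stable partition: {W} | {G} | {X} | {V} | {I} | {Y} — 6 equivalence classes.
The equivalence class containing I is {I}, of size 1.

1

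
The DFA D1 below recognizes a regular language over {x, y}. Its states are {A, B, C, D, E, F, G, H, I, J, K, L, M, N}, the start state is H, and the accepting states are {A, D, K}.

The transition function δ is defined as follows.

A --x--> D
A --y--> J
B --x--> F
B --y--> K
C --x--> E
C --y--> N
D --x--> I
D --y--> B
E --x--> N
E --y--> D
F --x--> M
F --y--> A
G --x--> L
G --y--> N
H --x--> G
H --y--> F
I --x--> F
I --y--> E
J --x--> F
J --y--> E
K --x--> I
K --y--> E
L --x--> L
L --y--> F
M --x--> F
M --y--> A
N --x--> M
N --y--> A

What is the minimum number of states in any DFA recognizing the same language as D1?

First remove the unreachable states {C}; 13 states remain.
P0 = {A,D,K} | {B,E,F,G,H,I,J,L,M,N}.
Split {A,D,K} by δ(·,x) → {D,K} and {A}.
On input y, block {B,E,F,G,H,I,J,L,M,N} splits into {G,H,I,J,L} and {F,M,N} and {B,E}.
Refine {G,H,I,J,L} on symbol x: members go to different blocks, giving {G,H,L} and {I,J}.
The partition is now stable with 6 blocks: {D,K} | {G,H,L} | {A} | {F,M,N} | {B,E} | {I,J}.

6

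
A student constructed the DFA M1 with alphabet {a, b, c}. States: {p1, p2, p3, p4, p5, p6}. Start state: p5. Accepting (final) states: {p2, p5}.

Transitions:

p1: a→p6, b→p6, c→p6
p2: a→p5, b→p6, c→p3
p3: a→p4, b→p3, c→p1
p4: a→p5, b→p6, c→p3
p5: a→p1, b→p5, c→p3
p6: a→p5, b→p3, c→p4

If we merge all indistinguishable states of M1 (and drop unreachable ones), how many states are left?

5

States {p2} cannot be reached from the start state, so discard them.
Initial partition by acceptance: {p5} | {p1,p3,p4,p6}.
On input a, block {p1,p3,p4,p6} splits into {p1,p3} and {p4,p6}.
On input b, block {p1,p3} splits into {p1} and {p3}.
Split {p4,p6} by δ(·,b) → {p4} and {p6}.
The partition is now stable with 5 blocks: {p5} | {p1} | {p4} | {p3} | {p6}.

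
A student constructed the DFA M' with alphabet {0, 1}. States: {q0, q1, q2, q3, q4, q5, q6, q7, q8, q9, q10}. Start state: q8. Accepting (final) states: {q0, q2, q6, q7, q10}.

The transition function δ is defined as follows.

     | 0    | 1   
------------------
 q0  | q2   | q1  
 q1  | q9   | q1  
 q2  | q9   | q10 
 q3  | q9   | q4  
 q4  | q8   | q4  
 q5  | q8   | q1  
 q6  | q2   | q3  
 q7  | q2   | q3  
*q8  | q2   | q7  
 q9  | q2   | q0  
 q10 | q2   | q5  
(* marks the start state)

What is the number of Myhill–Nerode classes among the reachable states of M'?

Reachable states from the start: {q0,q1,q2,q3,q4,q5,q7,q8,q9,q10}. Unreachable: {q6} — drop them.
P0 = {q0,q2,q7,q10} | {q1,q3,q4,q5,q8,q9}.
Refine {q0,q2,q7,q10} on symbol 0: members go to different blocks, giving {q0,q7,q10} and {q2}.
Refine {q1,q3,q4,q5,q8,q9} on symbol 0: members go to different blocks, giving {q1,q3,q4,q5} and {q8,q9}.
The partition is now stable with 4 blocks: {q0,q7,q10} | {q1,q3,q4,q5} | {q2} | {q8,q9}.

4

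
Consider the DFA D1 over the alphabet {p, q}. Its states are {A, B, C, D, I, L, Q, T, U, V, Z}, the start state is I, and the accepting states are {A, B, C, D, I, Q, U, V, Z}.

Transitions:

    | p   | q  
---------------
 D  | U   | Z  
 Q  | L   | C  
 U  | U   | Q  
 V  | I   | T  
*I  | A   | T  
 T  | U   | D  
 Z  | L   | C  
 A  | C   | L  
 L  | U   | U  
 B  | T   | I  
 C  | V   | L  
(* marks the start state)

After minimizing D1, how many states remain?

First remove the unreachable states {B}; 10 states remain.
P0 = {A,C,D,I,Q,U,V,Z} | {L,T}.
Split {A,C,D,I,Q,U,V,Z} by δ(·,p) → {A,C,D,I,U,V} and {Q,Z}.
On input q, block {A,C,D,I,U,V} splits into {A,C,I,V} and {D,U}.
The partition is now stable with 4 blocks: {A,C,I,V} | {L,T} | {Q,Z} | {D,U}.

4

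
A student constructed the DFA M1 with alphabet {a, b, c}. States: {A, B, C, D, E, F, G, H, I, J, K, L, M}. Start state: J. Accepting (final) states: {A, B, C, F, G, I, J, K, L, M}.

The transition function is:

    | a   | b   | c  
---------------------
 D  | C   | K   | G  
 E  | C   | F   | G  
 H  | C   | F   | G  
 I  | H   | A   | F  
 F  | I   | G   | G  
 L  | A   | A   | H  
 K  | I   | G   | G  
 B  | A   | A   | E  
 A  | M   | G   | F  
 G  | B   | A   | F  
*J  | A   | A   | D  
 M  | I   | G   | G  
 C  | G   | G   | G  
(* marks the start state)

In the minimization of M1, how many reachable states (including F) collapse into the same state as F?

States {L} cannot be reached from the start state, so discard them.
Start with accepting vs non-accepting: {A,B,C,F,G,I,J,K,M} | {D,E,H}.
Split {A,B,C,F,G,I,J,K,M} by δ(·,a) → {A,B,C,F,G,J,K,M} and {I}.
On input a, block {A,B,C,F,G,J,K,M} splits into {A,B,C,G,J} and {F,K,M}.
Refine {A,B,C,G,J} on symbol a: members go to different blocks, giving {B,C,G,J} and {A}.
On input a, block {B,C,G,J} splits into {B,J} and {C,G}.
On input a, block {C,G} splits into {C} and {G}.
Stable partition: {B,J} | {D,E,H} | {I} | {F,K,M} | {A} | {C} | {G} — 7 equivalence classes.
State F belongs to the block {F,K,M}, which has 3 states.

3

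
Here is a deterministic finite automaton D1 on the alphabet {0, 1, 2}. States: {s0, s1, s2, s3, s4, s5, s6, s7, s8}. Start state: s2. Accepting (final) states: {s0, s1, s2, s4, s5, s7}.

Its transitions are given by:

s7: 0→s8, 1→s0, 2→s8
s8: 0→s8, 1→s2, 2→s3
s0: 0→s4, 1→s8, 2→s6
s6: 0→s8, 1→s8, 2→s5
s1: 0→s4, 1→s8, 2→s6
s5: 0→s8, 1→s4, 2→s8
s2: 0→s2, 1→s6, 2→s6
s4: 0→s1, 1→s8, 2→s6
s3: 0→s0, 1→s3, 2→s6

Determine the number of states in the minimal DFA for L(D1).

First remove the unreachable states {s7}; 8 states remain.
Start with accepting vs non-accepting: {s0,s1,s2,s4,s5} | {s3,s6,s8}.
Split {s0,s1,s2,s4,s5} by δ(·,0) → {s0,s1,s2,s4} and {s5}.
On input 0, block {s3,s6,s8} splits into {s6,s8} and {s3}.
Refine {s6,s8} on symbol 1: members go to different blocks, giving {s6} and {s8}.
Refine {s0,s1,s2,s4} on symbol 1: members go to different blocks, giving {s0,s1,s4} and {s2}.
Stable partition: {s0,s1,s4} | {s6} | {s5} | {s3} | {s8} | {s2} — 6 equivalence classes.

6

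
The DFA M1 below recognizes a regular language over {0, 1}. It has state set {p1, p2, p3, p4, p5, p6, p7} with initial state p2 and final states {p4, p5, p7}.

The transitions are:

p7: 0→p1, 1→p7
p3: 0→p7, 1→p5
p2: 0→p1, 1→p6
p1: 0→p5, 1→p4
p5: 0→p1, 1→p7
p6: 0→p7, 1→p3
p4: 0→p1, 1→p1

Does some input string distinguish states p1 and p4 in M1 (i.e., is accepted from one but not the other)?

Every state is reachable, so we keep all 7.
P0 = {p4,p5,p7} | {p1,p2,p3,p6}.
Split {p4,p5,p7} by δ(·,1) → {p5,p7} and {p4}.
Split {p1,p2,p3,p6} by δ(·,0) → {p1,p3,p6} and {p2}.
On input 1, block {p1,p3,p6} splits into {p1} and {p3} and {p6}.
The partition is now stable with 6 blocks: {p5,p7} | {p1} | {p4} | {p2} | {p3} | {p6}.
p1 and p4 end up in different blocks, so they are distinguishable. For instance, the string 'ε' is accepted from only p4.

Yes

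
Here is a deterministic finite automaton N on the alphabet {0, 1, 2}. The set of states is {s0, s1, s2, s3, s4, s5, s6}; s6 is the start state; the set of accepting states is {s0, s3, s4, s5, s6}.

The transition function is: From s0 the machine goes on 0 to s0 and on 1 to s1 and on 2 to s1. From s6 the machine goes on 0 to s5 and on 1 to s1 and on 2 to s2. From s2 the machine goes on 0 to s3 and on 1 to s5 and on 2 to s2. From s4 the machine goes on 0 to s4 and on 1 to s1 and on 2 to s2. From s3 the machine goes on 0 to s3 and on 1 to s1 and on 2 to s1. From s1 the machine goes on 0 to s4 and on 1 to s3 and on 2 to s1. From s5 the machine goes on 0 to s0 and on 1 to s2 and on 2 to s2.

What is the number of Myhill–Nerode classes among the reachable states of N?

2

All states are reachable from the start state.
Initial partition by acceptance: {s0,s3,s4,s5,s6} | {s1,s2}.
No further refinement is possible. Final partition (2 blocks): {s0,s3,s4,s5,s6} | {s1,s2}.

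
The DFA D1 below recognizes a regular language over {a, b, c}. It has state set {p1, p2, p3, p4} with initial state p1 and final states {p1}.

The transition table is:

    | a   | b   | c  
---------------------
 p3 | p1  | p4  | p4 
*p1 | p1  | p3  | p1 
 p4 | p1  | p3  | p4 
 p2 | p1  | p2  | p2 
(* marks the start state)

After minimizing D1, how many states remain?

First remove the unreachable states {p2}; 3 states remain.
Start with accepting vs non-accepting: {p1} | {p3,p4}.
No further refinement is possible. Final partition (2 blocks): {p1} | {p3,p4}.

2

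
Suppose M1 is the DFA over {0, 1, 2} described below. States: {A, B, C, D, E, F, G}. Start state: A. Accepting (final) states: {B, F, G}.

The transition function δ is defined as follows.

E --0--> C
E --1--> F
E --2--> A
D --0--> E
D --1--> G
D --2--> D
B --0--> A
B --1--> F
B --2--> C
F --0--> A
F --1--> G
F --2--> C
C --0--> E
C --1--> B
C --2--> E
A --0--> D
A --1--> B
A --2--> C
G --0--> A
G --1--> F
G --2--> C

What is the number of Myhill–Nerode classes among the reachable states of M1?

All states are reachable from the start state.
P0 = {B,F,G} | {A,C,D,E}.
Stable partition: {B,F,G} | {A,C,D,E} — 2 equivalence classes.

2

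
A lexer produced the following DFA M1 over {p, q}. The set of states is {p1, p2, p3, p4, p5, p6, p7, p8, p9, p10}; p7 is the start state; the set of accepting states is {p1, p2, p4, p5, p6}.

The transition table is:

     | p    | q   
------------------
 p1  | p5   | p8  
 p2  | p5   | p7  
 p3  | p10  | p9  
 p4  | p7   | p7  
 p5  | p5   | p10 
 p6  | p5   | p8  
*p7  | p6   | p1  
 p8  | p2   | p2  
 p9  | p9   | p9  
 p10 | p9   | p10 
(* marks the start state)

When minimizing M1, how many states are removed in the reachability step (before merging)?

2

No path from p7 leads to p3, p4; the other 8 states are all reachable.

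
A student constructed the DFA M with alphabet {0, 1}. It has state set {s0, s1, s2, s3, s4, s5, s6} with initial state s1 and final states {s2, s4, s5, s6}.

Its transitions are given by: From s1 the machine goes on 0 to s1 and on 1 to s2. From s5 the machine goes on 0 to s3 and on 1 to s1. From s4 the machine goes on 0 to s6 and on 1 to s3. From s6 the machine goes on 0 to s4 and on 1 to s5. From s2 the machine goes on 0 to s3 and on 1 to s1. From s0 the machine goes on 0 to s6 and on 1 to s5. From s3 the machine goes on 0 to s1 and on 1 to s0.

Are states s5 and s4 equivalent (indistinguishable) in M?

Every state is reachable, so we keep all 7.
P0 = {s2,s4,s5,s6} | {s0,s1,s3}.
Refine {s2,s4,s5,s6} on symbol 0: members go to different blocks, giving {s2,s5} and {s4,s6}.
Split {s0,s1,s3} by δ(·,0) → {s1,s3} and {s0}.
Refine {s1,s3} on symbol 1: members go to different blocks, giving {s1} and {s3}.
Refine {s4,s6} on symbol 1: members go to different blocks, giving {s4} and {s6}.
The partition is now stable with 6 blocks: {s2,s5} | {s1} | {s4} | {s0} | {s3} | {s6}.
s5 and s4 end up in different blocks, so they are distinguishable. For instance, the string '0' is accepted from only s4.

No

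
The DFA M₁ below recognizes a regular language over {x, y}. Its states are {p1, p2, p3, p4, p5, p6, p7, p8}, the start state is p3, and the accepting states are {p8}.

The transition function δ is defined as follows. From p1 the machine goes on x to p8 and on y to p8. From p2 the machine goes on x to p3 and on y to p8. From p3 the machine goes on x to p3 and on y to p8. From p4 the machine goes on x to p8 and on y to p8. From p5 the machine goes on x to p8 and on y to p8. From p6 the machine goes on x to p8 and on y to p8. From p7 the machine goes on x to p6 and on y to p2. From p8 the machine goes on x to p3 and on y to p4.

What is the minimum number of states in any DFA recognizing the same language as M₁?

3

States {p1,p2,p5,p6,p7} cannot be reached from the start state, so discard them.
P0 = {p8} | {p3,p4}.
On input x, block {p3,p4} splits into {p3} and {p4}.
Stable partition: {p8} | {p3} | {p4} — 3 equivalence classes.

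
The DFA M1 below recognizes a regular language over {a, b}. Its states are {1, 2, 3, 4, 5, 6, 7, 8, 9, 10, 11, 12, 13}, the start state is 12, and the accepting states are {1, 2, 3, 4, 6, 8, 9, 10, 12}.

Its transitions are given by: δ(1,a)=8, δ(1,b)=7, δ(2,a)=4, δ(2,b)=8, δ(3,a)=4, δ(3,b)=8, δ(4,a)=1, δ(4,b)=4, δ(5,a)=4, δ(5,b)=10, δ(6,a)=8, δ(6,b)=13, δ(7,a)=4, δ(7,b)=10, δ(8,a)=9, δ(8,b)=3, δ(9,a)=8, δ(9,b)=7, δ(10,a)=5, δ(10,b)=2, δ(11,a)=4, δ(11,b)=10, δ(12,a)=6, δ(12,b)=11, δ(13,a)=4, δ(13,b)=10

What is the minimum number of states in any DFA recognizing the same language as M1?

Initial partition by acceptance: {1,2,3,4,6,8,9,10,12} | {5,7,11,13}.
Refine {1,2,3,4,6,8,9,10,12} on symbol a: members go to different blocks, giving {1,2,3,4,6,8,9,12} and {10}.
Split {1,2,3,4,6,8,9,12} by δ(·,b) → {1,6,9,12} and {2,3,4,8}.
Refine {1,6,9,12} on symbol a: members go to different blocks, giving {1,6,9} and {12}.
On input a, block {2,3,4,8} splits into {2,3} and {4,8}.
Split {4,8} by δ(·,b) → {4} and {8}.
The partition is now stable with 7 blocks: {1,6,9} | {5,7,11,13} | {10} | {2,3} | {12} | {4} | {8}.

7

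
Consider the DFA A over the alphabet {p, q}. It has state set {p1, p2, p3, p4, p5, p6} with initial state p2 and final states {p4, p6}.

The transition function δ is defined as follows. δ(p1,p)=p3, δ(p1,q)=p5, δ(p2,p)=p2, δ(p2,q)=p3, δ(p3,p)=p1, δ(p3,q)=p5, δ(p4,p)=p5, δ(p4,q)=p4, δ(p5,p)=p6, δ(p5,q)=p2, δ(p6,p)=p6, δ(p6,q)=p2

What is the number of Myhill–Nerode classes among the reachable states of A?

4

States {p4} cannot be reached from the start state, so discard them.
Start with accepting vs non-accepting: {p6} | {p1,p2,p3,p5}.
Split {p1,p2,p3,p5} by δ(·,p) → {p1,p2,p3} and {p5}.
On input q, block {p1,p2,p3} splits into {p1,p3} and {p2}.
Stable partition: {p6} | {p1,p3} | {p5} | {p2} — 4 equivalence classes.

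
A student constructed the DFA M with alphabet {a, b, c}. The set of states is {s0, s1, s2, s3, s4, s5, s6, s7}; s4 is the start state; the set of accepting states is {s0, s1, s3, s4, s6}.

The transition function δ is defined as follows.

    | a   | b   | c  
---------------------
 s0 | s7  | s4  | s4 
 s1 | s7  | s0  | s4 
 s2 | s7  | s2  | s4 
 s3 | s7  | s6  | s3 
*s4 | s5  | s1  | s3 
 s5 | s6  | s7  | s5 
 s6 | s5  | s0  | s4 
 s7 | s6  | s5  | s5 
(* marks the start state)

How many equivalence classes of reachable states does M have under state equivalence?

First remove the unreachable states {s2}; 7 states remain.
Initial partition by acceptance: {s0,s1,s3,s4,s6} | {s5,s7}.
Stable partition: {s0,s1,s3,s4,s6} | {s5,s7} — 2 equivalence classes.

2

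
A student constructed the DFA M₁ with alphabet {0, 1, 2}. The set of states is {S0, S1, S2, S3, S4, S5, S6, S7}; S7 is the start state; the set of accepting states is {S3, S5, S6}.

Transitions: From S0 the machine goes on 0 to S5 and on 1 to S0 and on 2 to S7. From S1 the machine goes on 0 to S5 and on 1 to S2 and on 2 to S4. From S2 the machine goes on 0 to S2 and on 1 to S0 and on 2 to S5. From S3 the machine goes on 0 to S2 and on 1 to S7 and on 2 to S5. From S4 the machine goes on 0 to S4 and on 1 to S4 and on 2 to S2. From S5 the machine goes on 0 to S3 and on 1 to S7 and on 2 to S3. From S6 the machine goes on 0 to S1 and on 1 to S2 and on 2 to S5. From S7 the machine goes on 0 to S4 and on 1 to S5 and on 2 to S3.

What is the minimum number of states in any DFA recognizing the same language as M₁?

6

Reachable states from the start: {S0,S2,S3,S4,S5,S7}. Unreachable: {S1,S6} — drop them.
P0 = {S3,S5} | {S0,S2,S4,S7}.
Refine {S3,S5} on symbol 0: members go to different blocks, giving {S3} and {S5}.
On input 0, block {S0,S2,S4,S7} splits into {S2,S4,S7} and {S0}.
On input 1, block {S2,S4,S7} splits into {S2} and {S4} and {S7}.
Stable partition: {S3} | {S2} | {S5} | {S0} | {S4} | {S7} — 6 equivalence classes.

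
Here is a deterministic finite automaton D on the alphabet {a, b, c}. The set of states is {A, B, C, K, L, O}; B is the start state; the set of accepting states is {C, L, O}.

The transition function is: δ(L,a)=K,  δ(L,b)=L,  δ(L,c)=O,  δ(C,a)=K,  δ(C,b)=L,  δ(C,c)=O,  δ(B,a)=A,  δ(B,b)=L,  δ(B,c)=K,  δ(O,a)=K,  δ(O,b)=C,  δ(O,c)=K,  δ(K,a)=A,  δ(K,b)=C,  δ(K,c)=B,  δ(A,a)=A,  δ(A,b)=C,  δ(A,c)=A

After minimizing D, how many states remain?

3

P0 = {C,L,O} | {A,B,K}.
Refine {C,L,O} on symbol c: members go to different blocks, giving {C,L} and {O}.
The partition is now stable with 3 blocks: {C,L} | {A,B,K} | {O}.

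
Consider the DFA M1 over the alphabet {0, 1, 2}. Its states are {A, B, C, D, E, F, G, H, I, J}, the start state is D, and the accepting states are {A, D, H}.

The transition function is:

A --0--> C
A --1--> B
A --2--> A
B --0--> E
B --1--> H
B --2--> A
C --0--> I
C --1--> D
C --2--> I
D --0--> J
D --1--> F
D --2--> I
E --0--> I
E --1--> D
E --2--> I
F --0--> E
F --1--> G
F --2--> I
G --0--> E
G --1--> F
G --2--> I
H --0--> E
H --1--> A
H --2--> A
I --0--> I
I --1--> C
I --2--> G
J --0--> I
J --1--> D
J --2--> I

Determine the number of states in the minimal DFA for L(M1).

States {A,B,H} cannot be reached from the start state, so discard them.
P0 = {D} | {C,E,F,G,I,J}.
Split {C,E,F,G,I,J} by δ(·,1) → {C,E,J} and {F,G,I}.
Refine {F,G,I} on symbol 0: members go to different blocks, giving {F,G} and {I}.
Stable partition: {D} | {C,E,J} | {F,G} | {I} — 4 equivalence classes.

4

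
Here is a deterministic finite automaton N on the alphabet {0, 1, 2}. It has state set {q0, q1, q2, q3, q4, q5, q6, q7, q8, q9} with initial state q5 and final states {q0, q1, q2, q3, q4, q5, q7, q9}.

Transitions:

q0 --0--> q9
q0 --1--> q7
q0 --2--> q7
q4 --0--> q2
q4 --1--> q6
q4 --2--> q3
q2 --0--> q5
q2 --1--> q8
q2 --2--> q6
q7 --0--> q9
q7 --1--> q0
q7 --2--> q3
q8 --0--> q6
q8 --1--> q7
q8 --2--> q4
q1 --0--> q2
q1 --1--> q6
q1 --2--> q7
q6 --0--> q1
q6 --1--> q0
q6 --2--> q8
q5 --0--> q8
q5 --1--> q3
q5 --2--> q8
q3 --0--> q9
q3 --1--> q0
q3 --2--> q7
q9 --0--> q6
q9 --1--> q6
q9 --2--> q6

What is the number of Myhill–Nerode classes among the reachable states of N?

Start with accepting vs non-accepting: {q0,q1,q2,q3,q4,q5,q7,q9} | {q6,q8}.
Refine {q0,q1,q2,q3,q4,q5,q7,q9} on symbol 0: members go to different blocks, giving {q0,q1,q2,q3,q4,q7} and {q5,q9}.
Refine {q0,q1,q2,q3,q4,q7} on symbol 0: members go to different blocks, giving {q0,q2,q3,q7} and {q1,q4}.
Refine {q0,q2,q3,q7} on symbol 1: members go to different blocks, giving {q0,q3,q7} and {q2}.
Refine {q6,q8} on symbol 0: members go to different blocks, giving {q6} and {q8}.
Refine {q5,q9} on symbol 0: members go to different blocks, giving {q5} and {q9}.
Stable partition: {q0,q3,q7} | {q6} | {q5} | {q1,q4} | {q2} | {q8} | {q9} — 7 equivalence classes.

7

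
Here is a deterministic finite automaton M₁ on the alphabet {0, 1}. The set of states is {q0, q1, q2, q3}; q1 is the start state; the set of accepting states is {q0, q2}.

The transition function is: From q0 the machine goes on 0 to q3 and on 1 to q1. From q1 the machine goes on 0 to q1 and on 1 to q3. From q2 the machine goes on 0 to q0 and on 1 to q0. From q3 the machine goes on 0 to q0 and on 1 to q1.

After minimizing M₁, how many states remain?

First remove the unreachable states {q2}; 3 states remain.
Initial partition by acceptance: {q0} | {q1,q3}.
On input 0, block {q1,q3} splits into {q1} and {q3}.
No further refinement is possible. Final partition (3 blocks): {q0} | {q1} | {q3}.

3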